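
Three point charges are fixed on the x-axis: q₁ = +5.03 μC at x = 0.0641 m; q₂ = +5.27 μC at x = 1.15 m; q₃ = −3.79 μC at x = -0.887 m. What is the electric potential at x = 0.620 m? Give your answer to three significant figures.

1.48×10⁵ V

The total potential is the scalar sum of each charge's contribution, V = Σ kqᵢ/rᵢ.
Distances from the field point to each charge: r₁ = 0.556 m, r₂ = 0.530 m, r₃ = 1.51 m.
V = k[(5.03×10⁻⁶)/(0.556) + (5.27×10⁻⁶)/(0.530) + (-3.79×10⁻⁶)/(1.51)] = 1.48×10⁵ V.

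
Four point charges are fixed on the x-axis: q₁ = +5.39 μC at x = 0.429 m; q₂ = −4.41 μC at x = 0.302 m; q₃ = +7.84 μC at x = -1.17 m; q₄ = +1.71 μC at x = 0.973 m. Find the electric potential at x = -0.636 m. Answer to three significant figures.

1.45×10⁵ V

Electric potential is a scalar, so the contributions from each charge add algebraically: V = Σ kqᵢ/rᵢ.
Distances from the field point to each charge: r₁ = 1.06 m, r₂ = 0.938 m, r₃ = 0.534 m, r₄ = 1.61 m.
V = k[(5.39×10⁻⁶)/(1.06) + (-4.41×10⁻⁶)/(0.938) + (7.84×10⁻⁶)/(0.534) + (1.71×10⁻⁶)/(1.61)] = 1.45×10⁵ V.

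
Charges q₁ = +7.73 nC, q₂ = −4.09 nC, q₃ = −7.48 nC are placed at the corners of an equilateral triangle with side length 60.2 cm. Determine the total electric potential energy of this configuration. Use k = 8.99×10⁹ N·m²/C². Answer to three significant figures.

The assembly work is the sum of pairwise potential energies, U = Σ_{i<j} kqᵢqⱼ/rᵢⱼ.
All three pair separations equal the side length, 0.602 m.
U = (-4.72×10⁻⁷) + (-8.63×10⁻⁷) + (4.57×10⁻⁷) = -8.79×10⁻⁷ J.

-8.79×10⁻⁷ J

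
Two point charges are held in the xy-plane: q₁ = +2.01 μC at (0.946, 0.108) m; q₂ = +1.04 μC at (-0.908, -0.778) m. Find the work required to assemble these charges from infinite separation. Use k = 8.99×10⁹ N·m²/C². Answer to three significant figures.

The assembly work is the sum of pairwise potential energies, U = Σ_{i<j} kqᵢqⱼ/rᵢⱼ.
Pair separations: r₁₂ = 2.05 m.
U = (9.15×10⁻³) = 9.15×10⁻³ J.

9.15×10⁻³ J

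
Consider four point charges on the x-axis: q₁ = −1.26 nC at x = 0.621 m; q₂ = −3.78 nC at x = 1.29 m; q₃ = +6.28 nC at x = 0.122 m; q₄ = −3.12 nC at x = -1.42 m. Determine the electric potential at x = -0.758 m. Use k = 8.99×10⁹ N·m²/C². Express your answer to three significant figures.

-3.02 V

The total potential is the scalar sum of each charge's contribution, V = Σ kqᵢ/rᵢ.
Distances from the field point to each charge: r₁ = 1.38 m, r₂ = 2.05 m, r₃ = 0.880 m, r₄ = 0.662 m.
V = k[(-1.26×10⁻⁹)/(1.38) + (-3.78×10⁻⁹)/(2.05) + (6.28×10⁻⁹)/(0.880) + (-3.12×10⁻⁹)/(0.662)] = -3.02 V.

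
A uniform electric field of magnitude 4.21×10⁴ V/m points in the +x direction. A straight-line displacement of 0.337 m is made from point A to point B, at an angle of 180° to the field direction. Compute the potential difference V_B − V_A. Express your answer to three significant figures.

Only the component of displacement along E changes the potential: ΔV = −E·d·cosθ.
ΔV = −(4.21×10⁴ V/m)(0.337 m)cos180° = 1.42×10⁴ V.

1.42×10⁴ V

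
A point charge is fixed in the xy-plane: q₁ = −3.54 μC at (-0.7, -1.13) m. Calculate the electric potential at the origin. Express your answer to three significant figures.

-2.39×10⁴ V

The total potential is the scalar sum of each charge's contribution, V = Σ kqᵢ/rᵢ.
Distances from the field point to each charge: r₁ = 1.33 m.
V = k[(-3.54×10⁻⁶)/(1.33)] = -2.39×10⁴ V.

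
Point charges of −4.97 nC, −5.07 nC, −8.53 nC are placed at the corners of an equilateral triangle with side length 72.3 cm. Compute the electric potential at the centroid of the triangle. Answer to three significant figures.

Electric potential is a scalar, so the contributions from each charge add algebraically: V = Σ kqᵢ/rᵢ.
The distance from each vertex to the centroid is a/√3 = 0.417 m.
V = k[(-4.97×10⁻⁹)/(0.417) + (-5.07×10⁻⁹)/(0.417) + (-8.53×10⁻⁹)/(0.417)] = -400 V.

-400 V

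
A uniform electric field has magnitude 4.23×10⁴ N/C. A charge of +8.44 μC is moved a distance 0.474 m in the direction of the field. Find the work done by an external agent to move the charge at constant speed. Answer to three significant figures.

The potential change for a displacement 0.474 m in the direction of the field is ΔV = −Ed = -2.01×10⁴ V.
W_ext = qΔV = -0.169 J.

-0.169 J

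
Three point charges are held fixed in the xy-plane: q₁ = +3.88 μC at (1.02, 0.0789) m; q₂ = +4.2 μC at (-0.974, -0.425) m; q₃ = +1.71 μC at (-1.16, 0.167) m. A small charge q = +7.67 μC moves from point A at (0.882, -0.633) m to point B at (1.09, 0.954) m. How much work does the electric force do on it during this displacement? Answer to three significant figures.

The work done by the electric force is W_field = −ΔU = −q(V_B − V_A) = q(V_A − V_B).
At A: distances to the source charges are 0.725 m, 1.87 m, 2.19 m; V_A = Σ kqᵢ/rᵢ = 7.53×10⁴ V.
At B: distances to the source charges are 0.878 m, 2.48 m, 2.38 m; V_B = Σ kqᵢ/rᵢ = 6.14×10⁴ V.
ΔV = V_B − V_A = -1.39×10⁴ V.
W_field = −qΔV = −(7.67×10⁻⁶ C)(-1.39×10⁴ V) = 0.107 J.

0.107 J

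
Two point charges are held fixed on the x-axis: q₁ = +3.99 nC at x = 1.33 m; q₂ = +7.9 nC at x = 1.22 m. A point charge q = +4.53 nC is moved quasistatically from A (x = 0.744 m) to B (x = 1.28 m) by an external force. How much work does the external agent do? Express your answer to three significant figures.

7.66×10⁻⁶ J

For quasistatic motion the external work equals the change in potential energy: W_ext = qΔV = q(V_B − V_A).
At A: distances to the source charges are 0.586 m, 0.476 m; V_A = Σ kqᵢ/rᵢ = 210 V.
At B: distances to the source charges are 0.0500 m, 0.0600 m; V_B = Σ kqᵢ/rᵢ = 1900 V.
ΔV = V_B − V_A = 1690 V.
W_ext = qΔV = (4.53×10⁻⁹ C)(1690 V) = 7.66×10⁻⁶ J.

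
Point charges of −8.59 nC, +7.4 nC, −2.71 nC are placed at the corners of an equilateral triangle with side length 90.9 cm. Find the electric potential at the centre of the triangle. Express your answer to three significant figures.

The total potential is the scalar sum of each charge's contribution, V = Σ kqᵢ/rᵢ.
The distance from each vertex to the centroid is a/√3 = 0.525 m.
V = k[(-8.59×10⁻⁹)/(0.525) + (7.40×10⁻⁹)/(0.525) + (-2.71×10⁻⁹)/(0.525)] = -66.8 V.

-66.8 V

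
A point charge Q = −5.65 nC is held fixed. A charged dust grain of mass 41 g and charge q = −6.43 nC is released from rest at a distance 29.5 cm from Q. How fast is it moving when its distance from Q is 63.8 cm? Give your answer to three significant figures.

Only the electrostatic force acts, so mechanical energy is conserved: ½mv² = U₁ − U₂ = kQq(1/r₁ − 1/r₂).
U₁ − U₂ = (8.99×10⁹ N·m²/C²)(-5.65×10⁻⁹ C)(-6.43×10⁻⁹ C)(1/0.295 − 1/0.638) = 5.95×10⁻⁷ J.
v = √(2·5.95×10⁻⁷/0.0410) = 5.39×10⁻³ m/s.

5.39×10⁻³ m/s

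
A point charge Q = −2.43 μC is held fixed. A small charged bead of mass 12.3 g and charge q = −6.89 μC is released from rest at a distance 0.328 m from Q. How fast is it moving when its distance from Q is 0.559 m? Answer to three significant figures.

5.55 m/s

Only the electrostatic force acts, so mechanical energy is conserved: ½mv² = U₁ − U₂ = kQq(1/r₁ − 1/r₂).
U₁ − U₂ = (8.99×10⁹ N·m²/C²)(-2.43×10⁻⁶ C)(-6.89×10⁻⁶ C)(1/0.328 − 1/0.559) = 0.190 J.
v = √(2·0.190/0.0123) = 5.55 m/s.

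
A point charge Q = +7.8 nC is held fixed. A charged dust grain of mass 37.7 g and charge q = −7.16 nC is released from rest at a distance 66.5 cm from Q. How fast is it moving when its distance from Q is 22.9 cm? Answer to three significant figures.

8.73×10⁻³ m/s

Only the electrostatic force acts, so mechanical energy is conserved: ½mv² = U₁ − U₂ = kQq(1/r₁ − 1/r₂).
U₁ − U₂ = (8.99×10⁹ N·m²/C²)(7.80×10⁻⁹ C)(-7.16×10⁻⁹ C)(1/0.665 − 1/0.229) = 1.44×10⁻⁶ J.
v = √(2·1.44×10⁻⁶/0.0377) = 8.73×10⁻³ m/s.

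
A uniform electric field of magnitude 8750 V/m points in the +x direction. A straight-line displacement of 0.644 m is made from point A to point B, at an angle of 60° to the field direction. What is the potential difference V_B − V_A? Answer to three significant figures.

-2820 V

Only the component of displacement along E changes the potential: ΔV = −E·d·cosθ.
ΔV = −(8750 V/m)(0.644 m)cos60° = -2820 V.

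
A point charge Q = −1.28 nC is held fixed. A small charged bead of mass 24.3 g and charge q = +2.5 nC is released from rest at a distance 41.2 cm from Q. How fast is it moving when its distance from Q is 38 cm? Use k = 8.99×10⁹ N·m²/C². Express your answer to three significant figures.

6.96×10⁻⁴ m/s

Only the electrostatic force acts, so mechanical energy is conserved: ½mv² = U₁ − U₂ = kQq(1/r₁ − 1/r₂).
U₁ − U₂ = (8.99×10⁹ N·m²/C²)(-1.28×10⁻⁹ C)(2.50×10⁻⁹ C)(1/0.412 − 1/0.380) = 5.88×10⁻⁹ J.
v = √(2·5.88×10⁻⁹/0.0243) = 6.96×10⁻⁴ m/s.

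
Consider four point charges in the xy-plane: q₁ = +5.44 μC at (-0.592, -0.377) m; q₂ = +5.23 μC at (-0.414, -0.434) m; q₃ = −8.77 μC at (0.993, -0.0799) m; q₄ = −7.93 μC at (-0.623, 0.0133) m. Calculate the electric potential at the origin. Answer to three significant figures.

-4.55×10⁴ V

Electric potential is a scalar, so the contributions from each charge add algebraically: V = Σ kqᵢ/rᵢ.
Distances from the field point to each charge: r₁ = 0.702 m, r₂ = 0.600 m, r₃ = 0.996 m, r₄ = 0.623 m.
V = k[(5.44×10⁻⁶)/(0.702) + (5.23×10⁻⁶)/(0.600) + (-8.77×10⁻⁶)/(0.996) + (-7.93×10⁻⁶)/(0.623)] = -4.55×10⁴ V.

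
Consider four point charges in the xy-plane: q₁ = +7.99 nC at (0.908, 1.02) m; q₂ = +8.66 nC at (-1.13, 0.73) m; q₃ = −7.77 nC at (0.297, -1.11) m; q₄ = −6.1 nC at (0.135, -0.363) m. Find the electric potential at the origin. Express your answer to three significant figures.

-91.9 V

Electric potential is a scalar, so the contributions from each charge add algebraically: V = Σ kqᵢ/rᵢ.
Distances from the field point to each charge: r₁ = 1.37 m, r₂ = 1.35 m, r₃ = 1.15 m, r₄ = 0.387 m.
V = k[(7.99×10⁻⁹)/(1.37) + (8.66×10⁻⁹)/(1.35) + (-7.77×10⁻⁹)/(1.15) + (-6.10×10⁻⁹)/(0.387)] = -91.9 V.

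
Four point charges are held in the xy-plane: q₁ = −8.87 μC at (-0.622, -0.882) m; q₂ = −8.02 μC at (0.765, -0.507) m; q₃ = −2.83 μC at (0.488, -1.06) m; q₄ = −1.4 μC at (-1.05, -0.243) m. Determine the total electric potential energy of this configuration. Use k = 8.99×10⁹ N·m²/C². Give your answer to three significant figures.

1.20 J

The assembly work is the sum of pairwise potential energies, U = Σ_{i<j} kqᵢqⱼ/rᵢⱼ.
Pair separations: r₁₂ = 1.44 m, r₁₃ = 1.12 m, r₁₄ = 0.769 m, r₂₃ = 0.618 m, r₂₄ = 1.83 m, r₃₄ = 1.74 m.
Summing all 6 pair terms gives U = 1.20 J.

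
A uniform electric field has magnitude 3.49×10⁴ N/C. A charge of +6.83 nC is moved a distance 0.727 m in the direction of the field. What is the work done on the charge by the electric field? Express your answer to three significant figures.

The potential change for a displacement 0.727 m in the direction of the field is ΔV = −Ed = -2.54×10⁴ V.
W_field = −qΔV = 1.73×10⁻⁴ J.

1.73×10⁻⁴ J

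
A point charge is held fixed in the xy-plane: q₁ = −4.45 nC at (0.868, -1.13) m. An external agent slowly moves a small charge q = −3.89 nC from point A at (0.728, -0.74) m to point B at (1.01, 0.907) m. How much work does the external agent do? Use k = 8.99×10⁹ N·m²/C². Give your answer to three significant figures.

For quasistatic motion the external work equals the change in potential energy: W_ext = qΔV = q(V_B − V_A).
At A: distance to the source charge is 0.414 m; V_A = kq₁/r = -96.5 V.
At B: distance to the source charge is 2.04 m; V_B = kq₁/r = -19.6 V.
ΔV = V_B − V_A = 77.0 V.
W_ext = qΔV = (-3.89×10⁻⁹ C)(77.0 V) = -2.99×10⁻⁷ J.

-2.99×10⁻⁷ J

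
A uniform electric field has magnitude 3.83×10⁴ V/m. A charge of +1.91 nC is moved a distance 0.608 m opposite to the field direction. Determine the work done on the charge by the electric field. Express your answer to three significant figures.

-4.45×10⁻⁵ J

The potential change for a displacement 0.608 m opposite to the field direction is ΔV = +Ed = 2.33×10⁴ V.
W_field = −qΔV = -4.45×10⁻⁵ J.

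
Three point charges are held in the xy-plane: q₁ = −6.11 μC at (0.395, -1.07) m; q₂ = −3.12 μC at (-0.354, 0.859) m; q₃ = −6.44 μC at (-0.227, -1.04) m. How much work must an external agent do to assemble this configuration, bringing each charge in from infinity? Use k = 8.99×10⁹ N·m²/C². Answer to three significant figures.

0.746 J

The assembly work is the sum of pairwise potential energies, U = Σ_{i<j} kqᵢqⱼ/rᵢⱼ.
Pair separations: r₁₂ = 2.07 m, r₁₃ = 0.623 m, r₂₃ = 1.90 m.
U = (0.0828) + (0.568) + (0.0949) = 0.746 J.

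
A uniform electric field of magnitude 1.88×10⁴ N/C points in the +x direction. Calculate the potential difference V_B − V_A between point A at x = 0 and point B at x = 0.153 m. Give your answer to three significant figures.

In a uniform field, potential decreases in the direction of E: V_B − V_A = −E·Δx.
V_B − V_A = −(1.88×10⁴ V/m)(0.153 m) = -2880 V.

-2880 V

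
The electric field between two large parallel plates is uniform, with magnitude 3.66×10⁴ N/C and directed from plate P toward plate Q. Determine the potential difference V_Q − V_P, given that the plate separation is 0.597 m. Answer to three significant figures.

-2.19×10⁴ V

In a uniform field, potential decreases in the direction of E: ΔV = −E·d for a displacement d parallel to E.
Going from P to Q is a displacement of 0.597 m along the field, so V_Q − V_P = −Ed = -2.19×10⁴ V.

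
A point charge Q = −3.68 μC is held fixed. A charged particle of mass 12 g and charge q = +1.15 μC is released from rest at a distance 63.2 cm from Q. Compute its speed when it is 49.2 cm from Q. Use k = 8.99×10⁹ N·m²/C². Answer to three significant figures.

Only the electrostatic force acts, so mechanical energy is conserved: ½mv² = U₁ − U₂ = kQq(1/r₁ − 1/r₂).
U₁ − U₂ = (8.99×10⁹ N·m²/C²)(-3.68×10⁻⁶ C)(1.15×10⁻⁶ C)(1/0.632 − 1/0.492) = 0.0171 J.
v = √(2·0.0171/0.0120) = 1.69 m/s.

1.69 m/s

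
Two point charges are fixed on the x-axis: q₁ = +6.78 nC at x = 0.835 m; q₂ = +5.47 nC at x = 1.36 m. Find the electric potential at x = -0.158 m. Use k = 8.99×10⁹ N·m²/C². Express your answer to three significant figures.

The total potential is the scalar sum of each charge's contribution, V = Σ kqᵢ/rᵢ.
Distances from the field point to each charge: r₁ = 0.993 m, r₂ = 1.52 m.
V = k[(6.78×10⁻⁹)/(0.993) + (5.47×10⁻⁹)/(1.52)] = 93.8 V.

93.8 V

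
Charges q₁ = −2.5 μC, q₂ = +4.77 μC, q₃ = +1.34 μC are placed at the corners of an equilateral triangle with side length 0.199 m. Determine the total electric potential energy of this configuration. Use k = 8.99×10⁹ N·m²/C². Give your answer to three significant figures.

-0.401 J

The assembly work is the sum of pairwise potential energies, U = Σ_{i<j} kqᵢqⱼ/rᵢⱼ.
All three pair separations equal the side length, 0.199 m.
U = (-0.539) + (-0.151) + (0.289) = -0.401 J.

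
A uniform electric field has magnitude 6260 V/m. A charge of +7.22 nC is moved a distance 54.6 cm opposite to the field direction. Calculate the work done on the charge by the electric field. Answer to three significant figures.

-2.47×10⁻⁵ J

The potential change for a displacement 54.6 cm opposite to the field direction is ΔV = +Ed = 3420 V.
W_field = −qΔV = -2.47×10⁻⁵ J.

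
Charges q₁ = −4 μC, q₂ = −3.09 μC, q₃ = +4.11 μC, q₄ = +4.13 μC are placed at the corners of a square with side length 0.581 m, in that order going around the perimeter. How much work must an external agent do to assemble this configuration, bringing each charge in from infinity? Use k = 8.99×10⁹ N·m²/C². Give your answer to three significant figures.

The work to assemble the configuration equals its total potential energy, U = Σ kqᵢqⱼ/rᵢⱼ over all pairs.
The four side pairs have separation 0.581 m and the two diagonal pairs 0.822 m.
Summing all 6 pair terms gives U = -0.318 J.

-0.318 J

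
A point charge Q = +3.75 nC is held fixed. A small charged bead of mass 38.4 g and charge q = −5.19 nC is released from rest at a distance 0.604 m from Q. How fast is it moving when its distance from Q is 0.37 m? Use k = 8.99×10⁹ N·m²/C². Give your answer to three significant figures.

Only the electrostatic force acts, so mechanical energy is conserved: ½mv² = U₁ − U₂ = kQq(1/r₁ − 1/r₂).
U₁ − U₂ = (8.99×10⁹ N·m²/C²)(3.75×10⁻⁹ C)(-5.19×10⁻⁹ C)(1/0.604 − 1/0.370) = 1.83×10⁻⁷ J.
v = √(2·1.83×10⁻⁷/0.0384) = 3.09×10⁻³ m/s.

3.09×10⁻³ m/s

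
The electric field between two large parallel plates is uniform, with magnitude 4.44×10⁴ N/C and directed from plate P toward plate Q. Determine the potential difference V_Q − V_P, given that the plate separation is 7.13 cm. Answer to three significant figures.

In a uniform field, potential decreases in the direction of E: ΔV = −E·d for a displacement d parallel to E.
Going from P to Q is a displacement of 7.13 cm along the field, so V_Q − V_P = −Ed = -3170 V.

-3170 V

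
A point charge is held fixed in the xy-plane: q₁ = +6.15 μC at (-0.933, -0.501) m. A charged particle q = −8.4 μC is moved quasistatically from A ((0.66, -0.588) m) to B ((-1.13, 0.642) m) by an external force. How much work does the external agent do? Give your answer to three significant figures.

For quasistatic motion the external work equals the change in potential energy: W_ext = qΔV = q(V_B − V_A).
At A: distance to the source charge is 1.60 m; V_A = kq₁/r = 3.47×10⁴ V.
At B: distance to the source charge is 1.16 m; V_B = kq₁/r = 4.77×10⁴ V.
ΔV = V_B − V_A = 1.30×10⁴ V.
W_ext = qΔV = (-8.40×10⁻⁶ C)(1.30×10⁴ V) = -0.109 J.

-0.109 J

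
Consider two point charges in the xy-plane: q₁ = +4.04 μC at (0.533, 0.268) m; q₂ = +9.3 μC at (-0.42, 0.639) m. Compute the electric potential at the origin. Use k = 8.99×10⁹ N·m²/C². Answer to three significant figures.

1.70×10⁵ V

Electric potential is a scalar, so the contributions from each charge add algebraically: V = Σ kqᵢ/rᵢ.
Distances from the field point to each charge: r₁ = 0.597 m, r₂ = 0.765 m.
V = k[(4.04×10⁻⁶)/(0.597) + (9.30×10⁻⁶)/(0.765)] = 1.70×10⁵ V.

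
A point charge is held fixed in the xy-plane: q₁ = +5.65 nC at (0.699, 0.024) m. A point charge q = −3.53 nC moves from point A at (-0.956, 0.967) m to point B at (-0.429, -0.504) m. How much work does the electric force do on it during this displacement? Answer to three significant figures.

4.98×10⁻⁸ J

The work done by the electric force is W_field = −ΔU = −q(V_B − V_A) = q(V_A − V_B).
At A: distance to the source charge is 1.90 m; V_A = kq₁/r = 26.7 V.
At B: distance to the source charge is 1.25 m; V_B = kq₁/r = 40.8 V.
ΔV = V_B − V_A = 14.1 V.
W_field = −qΔV = −(-3.53×10⁻⁹ C)(14.1 V) = 4.98×10⁻⁸ J.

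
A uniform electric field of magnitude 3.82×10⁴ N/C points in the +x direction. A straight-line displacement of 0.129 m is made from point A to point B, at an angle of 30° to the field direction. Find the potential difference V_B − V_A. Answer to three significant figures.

-4270 V

Only the component of displacement along E changes the potential: ΔV = −E·d·cosθ.
ΔV = −(3.82×10⁴ V/m)(0.129 m)cos30° = -4270 V.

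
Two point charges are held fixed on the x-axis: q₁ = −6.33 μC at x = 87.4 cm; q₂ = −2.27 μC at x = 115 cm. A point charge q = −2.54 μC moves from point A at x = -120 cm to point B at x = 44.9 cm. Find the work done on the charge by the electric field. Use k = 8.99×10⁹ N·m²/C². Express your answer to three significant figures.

The work done by the electric force is W_field = −ΔU = −q(V_B − V_A) = q(V_A − V_B).
At A: distances to the source charges are 2.07 m, 2.35 m; V_A = Σ kqᵢ/rᵢ = -3.61×10⁴ V.
At B: distances to the source charges are 0.425 m, 0.701 m; V_B = Σ kqᵢ/rᵢ = -1.63×10⁵ V.
ΔV = V_B − V_A = -1.27×10⁵ V.
W_field = −qΔV = −(-2.54×10⁻⁶ C)(-1.27×10⁵ V) = -0.322 J.

-0.322 J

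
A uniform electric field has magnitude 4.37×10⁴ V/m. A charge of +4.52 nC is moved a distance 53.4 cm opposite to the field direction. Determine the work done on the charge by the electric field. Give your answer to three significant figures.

-1.05×10⁻⁴ J

The potential change for a displacement 53.4 cm opposite to the field direction is ΔV = +Ed = 2.33×10⁴ V.
W_field = −qΔV = -1.05×10⁻⁴ J.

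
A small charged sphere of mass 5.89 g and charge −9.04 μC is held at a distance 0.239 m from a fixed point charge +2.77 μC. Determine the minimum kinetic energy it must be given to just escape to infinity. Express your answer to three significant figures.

To just escape, total mechanical energy must reach zero at infinity: ½mv²_min + U = 0, so ½mv²_min = −U = |kQq|/r.
|U| = |kQq|/r = (8.99×10⁹ N·m²/C²)(2.77×10⁻⁶)(9.04×10⁻⁶)/(0.239) = 0.942 J.

0.942 J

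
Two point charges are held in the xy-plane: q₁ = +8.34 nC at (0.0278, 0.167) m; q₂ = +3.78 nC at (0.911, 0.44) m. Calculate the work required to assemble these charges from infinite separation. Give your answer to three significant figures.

3.07×10⁻⁷ J

The work to assemble the configuration equals its total potential energy, U = Σ kqᵢqⱼ/rᵢⱼ over all pairs.
Pair separations: r₁₂ = 0.924 m.
U = (3.07×10⁻⁷) = 3.07×10⁻⁷ J.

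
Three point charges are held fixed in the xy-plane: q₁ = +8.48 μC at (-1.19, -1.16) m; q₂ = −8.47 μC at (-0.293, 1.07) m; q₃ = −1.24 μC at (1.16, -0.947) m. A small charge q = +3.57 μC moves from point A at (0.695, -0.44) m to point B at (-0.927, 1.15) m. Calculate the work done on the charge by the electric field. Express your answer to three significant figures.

0.248 J

The work done by the electric force is W_field = −ΔU = −q(V_B − V_A) = q(V_A − V_B).
At A: distances to the source charges are 2.02 m, 1.80 m, 0.688 m; V_A = Σ kqᵢ/rᵢ = -2.06×10⁴ V.
At B: distances to the source charges are 2.32 m, 0.639 m, 2.96 m; V_B = Σ kqᵢ/rᵢ = -9.01×10⁴ V.
ΔV = V_B − V_A = -6.95×10⁴ V.
W_field = −qΔV = −(3.57×10⁻⁶ C)(-6.95×10⁴ V) = 0.248 J.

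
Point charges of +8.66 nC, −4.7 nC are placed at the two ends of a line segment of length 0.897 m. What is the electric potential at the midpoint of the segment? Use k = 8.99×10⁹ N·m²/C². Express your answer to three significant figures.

The total potential is the scalar sum of each charge's contribution, V = Σ kqᵢ/rᵢ.
Each charge is 0.449 m from the midpoint.
V = k[(8.66×10⁻⁹)/(0.449) + (-4.70×10⁻⁹)/(0.449)] = 79.4 V.

79.4 V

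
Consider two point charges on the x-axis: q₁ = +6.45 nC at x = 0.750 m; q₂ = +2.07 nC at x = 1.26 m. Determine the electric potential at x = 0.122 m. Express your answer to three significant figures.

The total potential is the scalar sum of each charge's contribution, V = Σ kqᵢ/rᵢ.
Distances from the field point to each charge: r₁ = 0.628 m, r₂ = 1.14 m.
V = k[(6.45×10⁻⁹)/(0.628) + (2.07×10⁻⁹)/(1.14)] = 109 V.

109 V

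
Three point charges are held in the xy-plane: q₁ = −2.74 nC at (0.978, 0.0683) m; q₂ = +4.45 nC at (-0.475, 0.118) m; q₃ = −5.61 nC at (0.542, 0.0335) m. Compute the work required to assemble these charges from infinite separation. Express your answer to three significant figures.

The assembly work is the sum of pairwise potential energies, U = Σ_{i<j} kqᵢqⱼ/rᵢⱼ.
Pair separations: r₁₂ = 1.45 m, r₁₃ = 0.437 m, r₂₃ = 1.02 m.
U = (-7.54×10⁻⁸) + (3.16×10⁻⁷) + (-2.20×10⁻⁷) = 2.06×10⁻⁸ J.

2.06×10⁻⁸ J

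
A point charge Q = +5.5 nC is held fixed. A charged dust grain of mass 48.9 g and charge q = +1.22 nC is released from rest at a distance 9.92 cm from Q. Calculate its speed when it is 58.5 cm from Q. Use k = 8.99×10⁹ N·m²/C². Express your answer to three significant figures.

Only the electrostatic force acts, so mechanical energy is conserved: ½mv² = U₁ − U₂ = kQq(1/r₁ − 1/r₂).
U₁ − U₂ = (8.99×10⁹ N·m²/C²)(5.50×10⁻⁹ C)(1.22×10⁻⁹ C)(1/0.0992 − 1/0.585) = 5.05×10⁻⁷ J.
v = √(2·5.05×10⁻⁷/0.0489) = 4.54×10⁻³ m/s.

4.54×10⁻³ m/s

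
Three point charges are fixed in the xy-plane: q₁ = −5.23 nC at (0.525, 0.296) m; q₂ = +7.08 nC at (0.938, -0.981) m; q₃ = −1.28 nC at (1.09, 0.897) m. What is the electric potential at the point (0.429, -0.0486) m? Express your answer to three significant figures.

Electric potential is a scalar, so the contributions from each charge add algebraically: V = Σ kqᵢ/rᵢ.
Distances from the field point to each charge: r₁ = 0.358 m, r₂ = 1.06 m, r₃ = 1.15 m.
V = k[(-5.23×10⁻⁹)/(0.358) + (7.08×10⁻⁹)/(1.06) + (-1.28×10⁻⁹)/(1.15)] = -81.5 V.

-81.5 V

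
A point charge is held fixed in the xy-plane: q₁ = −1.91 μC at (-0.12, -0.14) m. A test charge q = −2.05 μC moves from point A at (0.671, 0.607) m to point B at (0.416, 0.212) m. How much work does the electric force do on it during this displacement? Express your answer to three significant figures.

The work done by the electric force is W_field = −ΔU = −q(V_B − V_A) = q(V_A − V_B).
At A: distance to the source charge is 1.09 m; V_A = kq₁/r = -1.58×10⁴ V.
At B: distance to the source charge is 0.641 m; V_B = kq₁/r = -2.68×10⁴ V.
ΔV = V_B − V_A = -1.10×10⁴ V.
W_field = −qΔV = −(-2.05×10⁻⁶ C)(-1.10×10⁴ V) = -0.0225 J.

-0.0225 J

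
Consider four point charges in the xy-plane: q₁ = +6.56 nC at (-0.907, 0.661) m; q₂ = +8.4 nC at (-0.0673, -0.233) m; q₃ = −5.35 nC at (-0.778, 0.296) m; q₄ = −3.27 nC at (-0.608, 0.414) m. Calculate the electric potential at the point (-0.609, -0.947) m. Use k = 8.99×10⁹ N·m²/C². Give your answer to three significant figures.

The total potential is the scalar sum of each charge's contribution, V = Σ kqᵢ/rᵢ.
Distances from the field point to each charge: r₁ = 1.64 m, r₂ = 0.896 m, r₃ = 1.25 m, r₄ = 1.36 m.
V = k[(6.56×10⁻⁹)/(1.64) + (8.40×10⁻⁹)/(0.896) + (-5.35×10⁻⁹)/(1.25) + (-3.27×10⁻⁹)/(1.36)] = 60.4 V.

60.4 V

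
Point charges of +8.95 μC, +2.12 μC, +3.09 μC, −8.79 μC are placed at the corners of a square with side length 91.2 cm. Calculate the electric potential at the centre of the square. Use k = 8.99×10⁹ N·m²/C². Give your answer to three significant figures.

7.49×10⁴ V

The total potential is the scalar sum of each charge's contribution, V = Σ kqᵢ/rᵢ.
The distance from each corner to the centre is a√2/2 = 0.645 m.
V = k[(8.95×10⁻⁶)/(0.645) + (2.12×10⁻⁶)/(0.645) + (3.09×10⁻⁶)/(0.645) + (-8.79×10⁻⁶)/(0.645)] = 7.49×10⁴ V.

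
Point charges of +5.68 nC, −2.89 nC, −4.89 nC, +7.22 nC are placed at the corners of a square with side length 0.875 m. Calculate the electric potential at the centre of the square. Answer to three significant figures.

74.4 V

The total potential is the scalar sum of each charge's contribution, V = Σ kqᵢ/rᵢ.
The distance from each corner to the centre is a√2/2 = 0.619 m.
V = k[(5.68×10⁻⁹)/(0.619) + (-2.89×10⁻⁹)/(0.619) + (-4.89×10⁻⁹)/(0.619) + (7.22×10⁻⁹)/(0.619)] = 74.4 V.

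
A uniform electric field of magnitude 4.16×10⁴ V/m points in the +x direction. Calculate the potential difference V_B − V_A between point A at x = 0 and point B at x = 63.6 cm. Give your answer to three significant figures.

-2.65×10⁴ V

In a uniform field, potential decreases in the direction of E: V_B − V_A = −E·Δx.
V_B − V_A = −(4.16×10⁴ V/m)(0.636 m) = -2.65×10⁴ V.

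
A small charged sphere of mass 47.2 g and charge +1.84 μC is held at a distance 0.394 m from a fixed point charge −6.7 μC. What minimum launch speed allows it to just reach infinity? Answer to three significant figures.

To just escape, total mechanical energy must reach zero at infinity: ½mv²_min + U = 0, so ½mv²_min = −U = |kQq|/r.
|U| = |kQq|/r = (8.99×10⁹ N·m²/C²)(6.70×10⁻⁶)(1.84×10⁻⁶)/(0.394) = 0.281 J.
v_min = √(2|U|/m) = √(2·0.281/0.0472) = 3.45 m/s.

3.45 m/s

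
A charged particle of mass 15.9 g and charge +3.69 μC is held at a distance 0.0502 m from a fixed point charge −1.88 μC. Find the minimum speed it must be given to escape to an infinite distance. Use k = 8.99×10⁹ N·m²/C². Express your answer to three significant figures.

12.5 m/s

To just escape, total mechanical energy must reach zero at infinity: ½mv²_min + U = 0, so ½mv²_min = −U = |kQq|/r.
|U| = |kQq|/r = (8.99×10⁹ N·m²/C²)(1.88×10⁻⁶)(3.69×10⁻⁶)/(0.0502) = 1.24 J.
v_min = √(2|U|/m) = √(2·1.24/0.0159) = 12.5 m/s.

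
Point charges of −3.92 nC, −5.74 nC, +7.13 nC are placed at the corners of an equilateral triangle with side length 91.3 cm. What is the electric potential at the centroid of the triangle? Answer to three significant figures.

The total potential is the scalar sum of each charge's contribution, V = Σ kqᵢ/rᵢ.
The distance from each vertex to the centroid is a/√3 = 0.527 m.
V = k[(-3.92×10⁻⁹)/(0.527) + (-5.74×10⁻⁹)/(0.527) + (7.13×10⁻⁹)/(0.527)] = -43.1 V.

-43.1 V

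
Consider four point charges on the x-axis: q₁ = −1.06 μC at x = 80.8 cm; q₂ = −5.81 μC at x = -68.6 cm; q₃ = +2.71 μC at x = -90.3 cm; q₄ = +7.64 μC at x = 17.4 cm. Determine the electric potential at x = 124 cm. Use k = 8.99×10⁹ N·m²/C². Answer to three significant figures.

Electric potential is a scalar, so the contributions from each charge add algebraically: V = Σ kqᵢ/rᵢ.
Distances from the field point to each charge: r₁ = 0.432 m, r₂ = 1.93 m, r₃ = 2.14 m, r₄ = 1.07 m.
V = k[(-1.06×10⁻⁶)/(0.432) + (-5.81×10⁻⁶)/(1.93) + (2.71×10⁻⁶)/(2.14) + (7.64×10⁻⁶)/(1.07)] = 2.66×10⁴ V.

2.66×10⁴ V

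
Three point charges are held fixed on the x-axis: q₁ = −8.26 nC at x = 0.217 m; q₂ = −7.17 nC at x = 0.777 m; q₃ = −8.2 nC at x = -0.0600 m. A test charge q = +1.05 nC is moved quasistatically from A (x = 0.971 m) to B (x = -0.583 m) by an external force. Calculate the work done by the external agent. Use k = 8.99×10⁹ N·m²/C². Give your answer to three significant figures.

2.32×10⁻⁷ J

For quasistatic motion the external work equals the change in potential energy: W_ext = qΔV = q(V_B − V_A).
At A: distances to the source charges are 0.754 m, 0.194 m, 1.03 m; V_A = Σ kqᵢ/rᵢ = -502 V.
At B: distances to the source charges are 0.800 m, 1.36 m, 0.523 m; V_B = Σ kqᵢ/rᵢ = -281 V.
ΔV = V_B − V_A = 221 V.
W_ext = qΔV = (1.05×10⁻⁹ C)(221 V) = 2.32×10⁻⁷ J.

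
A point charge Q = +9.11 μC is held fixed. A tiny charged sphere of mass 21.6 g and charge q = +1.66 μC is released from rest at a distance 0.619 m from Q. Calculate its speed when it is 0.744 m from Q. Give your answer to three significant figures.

Only the electrostatic force acts, so mechanical energy is conserved: ½mv² = U₁ − U₂ = kQq(1/r₁ − 1/r₂).
U₁ − U₂ = (8.99×10⁹ N·m²/C²)(9.11×10⁻⁶ C)(1.66×10⁻⁶ C)(1/0.619 − 1/0.744) = 0.0369 J.
v = √(2·0.0369/0.0216) = 1.85 m/s.

1.85 m/s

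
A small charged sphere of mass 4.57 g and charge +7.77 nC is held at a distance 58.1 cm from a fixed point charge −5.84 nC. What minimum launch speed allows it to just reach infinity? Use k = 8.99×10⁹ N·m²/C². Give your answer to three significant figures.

0.0175 m/s

To just escape, total mechanical energy must reach zero at infinity: ½mv²_min + U = 0, so ½mv²_min = −U = |kQq|/r.
|U| = |kQq|/r = (8.99×10⁹ N·m²/C²)(5.84×10⁻⁹)(7.77×10⁻⁹)/(0.581) = 7.02×10⁻⁷ J.
v_min = √(2|U|/m) = √(2·7.02×10⁻⁷/4.57×10⁻³) = 0.0175 m/s.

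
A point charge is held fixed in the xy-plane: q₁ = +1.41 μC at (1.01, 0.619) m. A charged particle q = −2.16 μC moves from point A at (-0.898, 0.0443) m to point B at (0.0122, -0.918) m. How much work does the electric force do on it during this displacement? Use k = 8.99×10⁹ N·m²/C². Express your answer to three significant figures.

The work done by the electric force is W_field = −ΔU = −q(V_B − V_A) = q(V_A − V_B).
At A: distance to the source charge is 1.99 m; V_A = kq₁/r = 6360 V.
At B: distance to the source charge is 1.83 m; V_B = kq₁/r = 6920 V.
ΔV = V_B − V_A = 556 V.
W_field = −qΔV = −(-2.16×10⁻⁶ C)(556 V) = 1.20×10⁻³ J.

1.20×10⁻³ J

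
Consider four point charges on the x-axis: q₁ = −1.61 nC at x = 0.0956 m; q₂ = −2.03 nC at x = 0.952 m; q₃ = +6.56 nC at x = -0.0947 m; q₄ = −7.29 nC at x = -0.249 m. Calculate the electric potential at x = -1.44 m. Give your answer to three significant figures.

Electric potential is a scalar, so the contributions from each charge add algebraically: V = Σ kqᵢ/rᵢ.
Distances from the field point to each charge: r₁ = 1.54 m, r₂ = 2.39 m, r₃ = 1.35 m, r₄ = 1.19 m.
V = k[(-1.61×10⁻⁹)/(1.54) + (-2.03×10⁻⁹)/(2.39) + (6.56×10⁻⁹)/(1.35) + (-7.29×10⁻⁹)/(1.19)] = -28.2 V.

-28.2 V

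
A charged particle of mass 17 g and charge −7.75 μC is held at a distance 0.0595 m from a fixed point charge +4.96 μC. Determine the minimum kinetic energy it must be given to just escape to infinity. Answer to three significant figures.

5.81 J

To just escape, total mechanical energy must reach zero at infinity: ½mv²_min + U = 0, so ½mv²_min = −U = |kQq|/r.
|U| = |kQq|/r = (8.99×10⁹ N·m²/C²)(4.96×10⁻⁶)(7.75×10⁻⁶)/(0.0595) = 5.81 J.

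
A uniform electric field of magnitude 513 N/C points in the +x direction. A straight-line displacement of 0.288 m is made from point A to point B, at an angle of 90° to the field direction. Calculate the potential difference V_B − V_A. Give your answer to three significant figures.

Only the component of displacement along E changes the potential: ΔV = −E·d·cosθ.
ΔV = −(513 V/m)(0.288 m)cos90° = 0 V.

0 V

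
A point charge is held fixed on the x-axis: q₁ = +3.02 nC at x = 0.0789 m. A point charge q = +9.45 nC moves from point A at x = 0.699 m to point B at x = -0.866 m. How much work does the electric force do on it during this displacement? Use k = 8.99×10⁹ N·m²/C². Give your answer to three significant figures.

The work done by the electric force is W_field = −ΔU = −q(V_B − V_A) = q(V_A − V_B).
At A: distance to the source charge is 0.620 m; V_A = kq₁/r = 43.8 V.
At B: distance to the source charge is 0.945 m; V_B = kq₁/r = 28.7 V.
ΔV = V_B − V_A = -15.0 V.
W_field = −qΔV = −(9.45×10⁻⁹ C)(-15.0 V) = 1.42×10⁻⁷ J.

1.42×10⁻⁷ J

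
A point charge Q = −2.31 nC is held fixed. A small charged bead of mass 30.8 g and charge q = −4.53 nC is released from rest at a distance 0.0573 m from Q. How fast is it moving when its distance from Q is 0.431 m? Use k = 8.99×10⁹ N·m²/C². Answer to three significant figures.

9.61×10⁻³ m/s

Only the electrostatic force acts, so mechanical energy is conserved: ½mv² = U₁ − U₂ = kQq(1/r₁ − 1/r₂).
U₁ − U₂ = (8.99×10⁹ N·m²/C²)(-2.31×10⁻⁹ C)(-4.53×10⁻⁹ C)(1/0.0573 − 1/0.431) = 1.42×10⁻⁶ J.
v = √(2·1.42×10⁻⁶/0.0308) = 9.61×10⁻³ m/s.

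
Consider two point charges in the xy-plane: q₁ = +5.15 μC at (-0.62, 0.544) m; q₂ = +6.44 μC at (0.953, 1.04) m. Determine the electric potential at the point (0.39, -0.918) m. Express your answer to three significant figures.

5.45×10⁴ V

Electric potential is a scalar, so the contributions from each charge add algebraically: V = Σ kqᵢ/rᵢ.
Distances from the field point to each charge: r₁ = 1.78 m, r₂ = 2.04 m.
V = k[(5.15×10⁻⁶)/(1.78) + (6.44×10⁻⁶)/(2.04)] = 5.45×10⁴ V.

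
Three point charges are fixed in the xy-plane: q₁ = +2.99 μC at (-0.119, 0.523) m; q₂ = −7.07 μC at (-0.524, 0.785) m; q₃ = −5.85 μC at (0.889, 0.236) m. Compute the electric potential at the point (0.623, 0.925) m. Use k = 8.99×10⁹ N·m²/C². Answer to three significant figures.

The total potential is the scalar sum of each charge's contribution, V = Σ kqᵢ/rᵢ.
Distances from the field point to each charge: r₁ = 0.844 m, r₂ = 1.16 m, r₃ = 0.739 m.
V = k[(2.99×10⁻⁶)/(0.844) + (-7.07×10⁻⁶)/(1.16) + (-5.85×10⁻⁶)/(0.739)] = -9.44×10⁴ V.

-9.44×10⁴ V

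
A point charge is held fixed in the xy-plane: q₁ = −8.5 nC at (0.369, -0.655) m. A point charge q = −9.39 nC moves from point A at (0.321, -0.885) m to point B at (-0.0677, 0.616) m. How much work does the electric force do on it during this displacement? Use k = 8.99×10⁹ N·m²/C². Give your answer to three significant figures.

The work done by the electric force is W_field = −ΔU = −q(V_B − V_A) = q(V_A − V_B).
At A: distance to the source charge is 0.235 m; V_A = kq₁/r = -325 V.
At B: distance to the source charge is 1.34 m; V_B = kq₁/r = -56.9 V.
ΔV = V_B − V_A = 268 V.
W_field = −qΔV = −(-9.39×10⁻⁹ C)(268 V) = 2.52×10⁻⁶ J.

2.52×10⁻⁶ J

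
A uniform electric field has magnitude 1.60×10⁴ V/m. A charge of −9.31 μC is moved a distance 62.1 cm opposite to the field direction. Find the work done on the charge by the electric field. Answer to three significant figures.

0.0925 J

The potential change for a displacement 62.1 cm opposite to the field direction is ΔV = +Ed = 9940 V.
W_field = −qΔV = 0.0925 J.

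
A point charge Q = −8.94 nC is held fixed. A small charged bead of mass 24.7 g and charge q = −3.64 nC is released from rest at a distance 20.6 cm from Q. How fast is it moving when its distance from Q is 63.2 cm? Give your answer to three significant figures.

8.80×10⁻³ m/s

Only the electrostatic force acts, so mechanical energy is conserved: ½mv² = U₁ − U₂ = kQq(1/r₁ − 1/r₂).
U₁ − U₂ = (8.99×10⁹ N·m²/C²)(-8.94×10⁻⁹ C)(-3.64×10⁻⁹ C)(1/0.206 − 1/0.632) = 9.57×10⁻⁷ J.
v = √(2·9.57×10⁻⁷/0.0247) = 8.80×10⁻³ m/s.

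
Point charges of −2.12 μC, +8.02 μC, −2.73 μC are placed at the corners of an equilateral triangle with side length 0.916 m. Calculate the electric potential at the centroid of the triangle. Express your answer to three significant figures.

The total potential is the scalar sum of each charge's contribution, V = Σ kqᵢ/rᵢ.
The distance from each vertex to the centroid is a/√3 = 0.529 m.
V = k[(-2.12×10⁻⁶)/(0.529) + (8.02×10⁻⁶)/(0.529) + (-2.73×10⁻⁶)/(0.529)] = 5.39×10⁴ V.

5.39×10⁴ V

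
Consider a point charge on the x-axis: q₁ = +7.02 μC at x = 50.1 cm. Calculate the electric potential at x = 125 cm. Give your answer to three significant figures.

The total potential is the scalar sum of each charge's contribution, V = Σ kqᵢ/rᵢ.
V = k[(7.02×10⁻⁶)/(0.749)] = 8.43×10⁴ V.

8.43×10⁴ V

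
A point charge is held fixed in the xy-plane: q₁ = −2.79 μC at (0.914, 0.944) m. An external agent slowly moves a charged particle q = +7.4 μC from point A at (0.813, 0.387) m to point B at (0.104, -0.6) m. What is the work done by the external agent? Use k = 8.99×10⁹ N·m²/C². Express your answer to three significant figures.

0.221 J

For quasistatic motion the external work equals the change in potential energy: W_ext = qΔV = q(V_B − V_A).
At A: distance to the source charge is 0.566 m; V_A = kq₁/r = -4.43×10⁴ V.
At B: distance to the source charge is 1.74 m; V_B = kq₁/r = -1.44×10⁴ V.
ΔV = V_B − V_A = 2.99×10⁴ V.
W_ext = qΔV = (7.40×10⁻⁶ C)(2.99×10⁴ V) = 0.221 J.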